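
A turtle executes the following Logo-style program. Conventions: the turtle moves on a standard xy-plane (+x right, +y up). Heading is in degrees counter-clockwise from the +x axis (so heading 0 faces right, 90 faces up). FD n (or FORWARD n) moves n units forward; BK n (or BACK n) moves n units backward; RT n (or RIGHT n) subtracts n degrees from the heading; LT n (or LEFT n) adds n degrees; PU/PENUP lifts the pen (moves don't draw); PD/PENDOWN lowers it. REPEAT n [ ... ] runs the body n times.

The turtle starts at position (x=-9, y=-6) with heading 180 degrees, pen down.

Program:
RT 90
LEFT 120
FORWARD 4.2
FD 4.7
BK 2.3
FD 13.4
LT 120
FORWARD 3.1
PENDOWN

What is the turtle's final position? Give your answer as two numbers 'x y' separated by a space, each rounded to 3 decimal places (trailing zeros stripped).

Answer: -23.636 -17.55

Derivation:
Executing turtle program step by step:
Start: pos=(-9,-6), heading=180, pen down
RT 90: heading 180 -> 90
LT 120: heading 90 -> 210
FD 4.2: (-9,-6) -> (-12.637,-8.1) [heading=210, draw]
FD 4.7: (-12.637,-8.1) -> (-16.708,-10.45) [heading=210, draw]
BK 2.3: (-16.708,-10.45) -> (-14.716,-9.3) [heading=210, draw]
FD 13.4: (-14.716,-9.3) -> (-26.321,-16) [heading=210, draw]
LT 120: heading 210 -> 330
FD 3.1: (-26.321,-16) -> (-23.636,-17.55) [heading=330, draw]
PD: pen down
Final: pos=(-23.636,-17.55), heading=330, 5 segment(s) drawn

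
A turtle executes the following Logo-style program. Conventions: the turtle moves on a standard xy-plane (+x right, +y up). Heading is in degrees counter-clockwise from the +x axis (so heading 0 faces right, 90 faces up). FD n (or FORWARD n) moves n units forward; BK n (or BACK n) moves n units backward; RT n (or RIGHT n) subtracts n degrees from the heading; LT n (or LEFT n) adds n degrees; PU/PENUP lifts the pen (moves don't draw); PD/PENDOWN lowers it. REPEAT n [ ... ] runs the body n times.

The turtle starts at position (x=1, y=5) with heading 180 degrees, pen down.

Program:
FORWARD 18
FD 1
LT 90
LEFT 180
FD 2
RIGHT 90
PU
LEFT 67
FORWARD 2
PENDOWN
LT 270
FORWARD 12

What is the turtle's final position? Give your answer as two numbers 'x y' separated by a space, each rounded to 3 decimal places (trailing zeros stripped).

Executing turtle program step by step:
Start: pos=(1,5), heading=180, pen down
FD 18: (1,5) -> (-17,5) [heading=180, draw]
FD 1: (-17,5) -> (-18,5) [heading=180, draw]
LT 90: heading 180 -> 270
LT 180: heading 270 -> 90
FD 2: (-18,5) -> (-18,7) [heading=90, draw]
RT 90: heading 90 -> 0
PU: pen up
LT 67: heading 0 -> 67
FD 2: (-18,7) -> (-17.219,8.841) [heading=67, move]
PD: pen down
LT 270: heading 67 -> 337
FD 12: (-17.219,8.841) -> (-6.172,4.152) [heading=337, draw]
Final: pos=(-6.172,4.152), heading=337, 4 segment(s) drawn

Answer: -6.172 4.152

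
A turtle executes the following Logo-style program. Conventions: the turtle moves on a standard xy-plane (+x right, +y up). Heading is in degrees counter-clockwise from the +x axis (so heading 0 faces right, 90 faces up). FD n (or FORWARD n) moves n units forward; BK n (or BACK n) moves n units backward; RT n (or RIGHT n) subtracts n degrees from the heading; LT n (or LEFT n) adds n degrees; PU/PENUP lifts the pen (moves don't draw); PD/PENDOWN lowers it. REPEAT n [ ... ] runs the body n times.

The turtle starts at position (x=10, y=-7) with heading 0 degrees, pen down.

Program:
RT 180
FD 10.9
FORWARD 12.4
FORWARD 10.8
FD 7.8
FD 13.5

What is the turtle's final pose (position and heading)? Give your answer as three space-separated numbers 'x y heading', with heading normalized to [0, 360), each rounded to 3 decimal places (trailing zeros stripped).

Answer: -45.4 -7 180

Derivation:
Executing turtle program step by step:
Start: pos=(10,-7), heading=0, pen down
RT 180: heading 0 -> 180
FD 10.9: (10,-7) -> (-0.9,-7) [heading=180, draw]
FD 12.4: (-0.9,-7) -> (-13.3,-7) [heading=180, draw]
FD 10.8: (-13.3,-7) -> (-24.1,-7) [heading=180, draw]
FD 7.8: (-24.1,-7) -> (-31.9,-7) [heading=180, draw]
FD 13.5: (-31.9,-7) -> (-45.4,-7) [heading=180, draw]
Final: pos=(-45.4,-7), heading=180, 5 segment(s) drawn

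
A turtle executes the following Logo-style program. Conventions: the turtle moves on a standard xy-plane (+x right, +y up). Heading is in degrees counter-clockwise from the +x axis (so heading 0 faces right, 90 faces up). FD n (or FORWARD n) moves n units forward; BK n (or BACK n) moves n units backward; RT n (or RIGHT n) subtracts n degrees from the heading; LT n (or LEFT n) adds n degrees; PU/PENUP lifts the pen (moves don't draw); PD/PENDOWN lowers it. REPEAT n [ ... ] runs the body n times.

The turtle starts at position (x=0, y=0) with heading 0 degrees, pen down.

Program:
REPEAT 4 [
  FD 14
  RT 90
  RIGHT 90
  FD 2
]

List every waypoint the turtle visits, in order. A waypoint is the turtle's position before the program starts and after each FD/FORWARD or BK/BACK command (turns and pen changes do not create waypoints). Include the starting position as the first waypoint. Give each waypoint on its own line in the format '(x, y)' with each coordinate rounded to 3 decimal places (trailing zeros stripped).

Executing turtle program step by step:
Start: pos=(0,0), heading=0, pen down
REPEAT 4 [
  -- iteration 1/4 --
  FD 14: (0,0) -> (14,0) [heading=0, draw]
  RT 90: heading 0 -> 270
  RT 90: heading 270 -> 180
  FD 2: (14,0) -> (12,0) [heading=180, draw]
  -- iteration 2/4 --
  FD 14: (12,0) -> (-2,0) [heading=180, draw]
  RT 90: heading 180 -> 90
  RT 90: heading 90 -> 0
  FD 2: (-2,0) -> (0,0) [heading=0, draw]
  -- iteration 3/4 --
  FD 14: (0,0) -> (14,0) [heading=0, draw]
  RT 90: heading 0 -> 270
  RT 90: heading 270 -> 180
  FD 2: (14,0) -> (12,0) [heading=180, draw]
  -- iteration 4/4 --
  FD 14: (12,0) -> (-2,0) [heading=180, draw]
  RT 90: heading 180 -> 90
  RT 90: heading 90 -> 0
  FD 2: (-2,0) -> (0,0) [heading=0, draw]
]
Final: pos=(0,0), heading=0, 8 segment(s) drawn
Waypoints (9 total):
(0, 0)
(14, 0)
(12, 0)
(-2, 0)
(0, 0)
(14, 0)
(12, 0)
(-2, 0)
(0, 0)

Answer: (0, 0)
(14, 0)
(12, 0)
(-2, 0)
(0, 0)
(14, 0)
(12, 0)
(-2, 0)
(0, 0)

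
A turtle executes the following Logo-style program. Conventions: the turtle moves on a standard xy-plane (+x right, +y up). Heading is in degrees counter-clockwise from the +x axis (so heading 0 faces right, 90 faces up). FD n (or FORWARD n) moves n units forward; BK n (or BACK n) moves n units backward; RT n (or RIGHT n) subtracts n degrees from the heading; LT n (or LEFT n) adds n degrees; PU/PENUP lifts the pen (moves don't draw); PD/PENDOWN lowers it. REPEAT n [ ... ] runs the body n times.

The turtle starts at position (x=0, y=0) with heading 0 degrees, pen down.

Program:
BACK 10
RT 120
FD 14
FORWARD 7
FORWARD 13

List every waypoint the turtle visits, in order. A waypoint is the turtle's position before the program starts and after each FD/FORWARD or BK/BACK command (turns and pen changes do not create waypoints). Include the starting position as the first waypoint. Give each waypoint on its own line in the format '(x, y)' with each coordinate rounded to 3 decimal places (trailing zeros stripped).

Executing turtle program step by step:
Start: pos=(0,0), heading=0, pen down
BK 10: (0,0) -> (-10,0) [heading=0, draw]
RT 120: heading 0 -> 240
FD 14: (-10,0) -> (-17,-12.124) [heading=240, draw]
FD 7: (-17,-12.124) -> (-20.5,-18.187) [heading=240, draw]
FD 13: (-20.5,-18.187) -> (-27,-29.445) [heading=240, draw]
Final: pos=(-27,-29.445), heading=240, 4 segment(s) drawn
Waypoints (5 total):
(0, 0)
(-10, 0)
(-17, -12.124)
(-20.5, -18.187)
(-27, -29.445)

Answer: (0, 0)
(-10, 0)
(-17, -12.124)
(-20.5, -18.187)
(-27, -29.445)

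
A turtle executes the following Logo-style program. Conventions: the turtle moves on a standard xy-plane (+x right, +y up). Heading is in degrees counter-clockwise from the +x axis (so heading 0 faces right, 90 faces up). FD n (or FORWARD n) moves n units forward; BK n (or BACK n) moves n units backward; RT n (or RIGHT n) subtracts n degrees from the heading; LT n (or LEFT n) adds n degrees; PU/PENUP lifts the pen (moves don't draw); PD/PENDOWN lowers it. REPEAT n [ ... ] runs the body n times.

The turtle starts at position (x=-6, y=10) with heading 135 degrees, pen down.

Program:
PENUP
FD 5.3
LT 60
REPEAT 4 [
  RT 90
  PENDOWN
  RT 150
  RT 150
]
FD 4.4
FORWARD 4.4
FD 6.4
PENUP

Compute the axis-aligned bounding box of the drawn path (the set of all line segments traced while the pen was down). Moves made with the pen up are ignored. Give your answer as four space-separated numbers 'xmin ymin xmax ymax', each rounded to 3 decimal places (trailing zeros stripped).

Executing turtle program step by step:
Start: pos=(-6,10), heading=135, pen down
PU: pen up
FD 5.3: (-6,10) -> (-9.748,13.748) [heading=135, move]
LT 60: heading 135 -> 195
REPEAT 4 [
  -- iteration 1/4 --
  RT 90: heading 195 -> 105
  PD: pen down
  RT 150: heading 105 -> 315
  RT 150: heading 315 -> 165
  -- iteration 2/4 --
  RT 90: heading 165 -> 75
  PD: pen down
  RT 150: heading 75 -> 285
  RT 150: heading 285 -> 135
  -- iteration 3/4 --
  RT 90: heading 135 -> 45
  PD: pen down
  RT 150: heading 45 -> 255
  RT 150: heading 255 -> 105
  -- iteration 4/4 --
  RT 90: heading 105 -> 15
  PD: pen down
  RT 150: heading 15 -> 225
  RT 150: heading 225 -> 75
]
FD 4.4: (-9.748,13.748) -> (-8.609,17.998) [heading=75, draw]
FD 4.4: (-8.609,17.998) -> (-7.47,22.248) [heading=75, draw]
FD 6.4: (-7.47,22.248) -> (-5.814,28.43) [heading=75, draw]
PU: pen up
Final: pos=(-5.814,28.43), heading=75, 3 segment(s) drawn

Segment endpoints: x in {-9.748, -8.609, -7.47, -5.814}, y in {13.748, 17.998, 22.248, 28.43}
xmin=-9.748, ymin=13.748, xmax=-5.814, ymax=28.43

Answer: -9.748 13.748 -5.814 28.43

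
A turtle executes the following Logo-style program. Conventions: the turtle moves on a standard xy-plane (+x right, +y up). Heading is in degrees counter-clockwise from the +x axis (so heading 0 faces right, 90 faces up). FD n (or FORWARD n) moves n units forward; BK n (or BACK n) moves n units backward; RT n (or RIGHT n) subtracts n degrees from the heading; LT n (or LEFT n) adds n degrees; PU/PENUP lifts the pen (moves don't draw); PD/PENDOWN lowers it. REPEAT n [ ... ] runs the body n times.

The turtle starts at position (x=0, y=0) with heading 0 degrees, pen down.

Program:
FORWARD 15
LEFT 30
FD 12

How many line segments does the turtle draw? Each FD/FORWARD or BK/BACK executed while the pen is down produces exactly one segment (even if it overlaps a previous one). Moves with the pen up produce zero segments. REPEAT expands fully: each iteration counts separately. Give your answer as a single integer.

Executing turtle program step by step:
Start: pos=(0,0), heading=0, pen down
FD 15: (0,0) -> (15,0) [heading=0, draw]
LT 30: heading 0 -> 30
FD 12: (15,0) -> (25.392,6) [heading=30, draw]
Final: pos=(25.392,6), heading=30, 2 segment(s) drawn
Segments drawn: 2

Answer: 2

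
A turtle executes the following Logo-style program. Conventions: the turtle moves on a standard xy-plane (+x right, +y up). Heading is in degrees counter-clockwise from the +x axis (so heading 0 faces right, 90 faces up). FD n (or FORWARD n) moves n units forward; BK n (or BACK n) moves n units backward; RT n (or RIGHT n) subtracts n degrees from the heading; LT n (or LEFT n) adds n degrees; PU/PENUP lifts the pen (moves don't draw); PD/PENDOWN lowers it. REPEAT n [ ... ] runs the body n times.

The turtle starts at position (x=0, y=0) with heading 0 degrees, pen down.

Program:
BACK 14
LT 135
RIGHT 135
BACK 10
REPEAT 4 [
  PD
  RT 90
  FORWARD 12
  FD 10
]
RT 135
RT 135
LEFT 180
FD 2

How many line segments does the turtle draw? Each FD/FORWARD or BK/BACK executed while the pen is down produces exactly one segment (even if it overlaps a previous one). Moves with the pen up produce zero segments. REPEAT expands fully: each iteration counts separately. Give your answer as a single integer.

Executing turtle program step by step:
Start: pos=(0,0), heading=0, pen down
BK 14: (0,0) -> (-14,0) [heading=0, draw]
LT 135: heading 0 -> 135
RT 135: heading 135 -> 0
BK 10: (-14,0) -> (-24,0) [heading=0, draw]
REPEAT 4 [
  -- iteration 1/4 --
  PD: pen down
  RT 90: heading 0 -> 270
  FD 12: (-24,0) -> (-24,-12) [heading=270, draw]
  FD 10: (-24,-12) -> (-24,-22) [heading=270, draw]
  -- iteration 2/4 --
  PD: pen down
  RT 90: heading 270 -> 180
  FD 12: (-24,-22) -> (-36,-22) [heading=180, draw]
  FD 10: (-36,-22) -> (-46,-22) [heading=180, draw]
  -- iteration 3/4 --
  PD: pen down
  RT 90: heading 180 -> 90
  FD 12: (-46,-22) -> (-46,-10) [heading=90, draw]
  FD 10: (-46,-10) -> (-46,0) [heading=90, draw]
  -- iteration 4/4 --
  PD: pen down
  RT 90: heading 90 -> 0
  FD 12: (-46,0) -> (-34,0) [heading=0, draw]
  FD 10: (-34,0) -> (-24,0) [heading=0, draw]
]
RT 135: heading 0 -> 225
RT 135: heading 225 -> 90
LT 180: heading 90 -> 270
FD 2: (-24,0) -> (-24,-2) [heading=270, draw]
Final: pos=(-24,-2), heading=270, 11 segment(s) drawn
Segments drawn: 11

Answer: 11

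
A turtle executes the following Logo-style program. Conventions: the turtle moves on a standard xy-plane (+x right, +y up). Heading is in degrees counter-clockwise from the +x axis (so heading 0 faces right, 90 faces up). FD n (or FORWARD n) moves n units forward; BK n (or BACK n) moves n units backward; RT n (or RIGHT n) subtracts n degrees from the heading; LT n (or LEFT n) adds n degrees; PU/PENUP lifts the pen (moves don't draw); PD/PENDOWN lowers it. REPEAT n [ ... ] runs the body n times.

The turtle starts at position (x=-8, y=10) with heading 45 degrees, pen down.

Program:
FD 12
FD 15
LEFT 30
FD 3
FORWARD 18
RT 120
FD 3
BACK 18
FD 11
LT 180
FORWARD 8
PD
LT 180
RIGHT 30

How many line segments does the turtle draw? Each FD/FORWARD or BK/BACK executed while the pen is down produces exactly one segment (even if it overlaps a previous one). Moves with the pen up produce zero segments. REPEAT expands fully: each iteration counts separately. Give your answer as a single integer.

Answer: 8

Derivation:
Executing turtle program step by step:
Start: pos=(-8,10), heading=45, pen down
FD 12: (-8,10) -> (0.485,18.485) [heading=45, draw]
FD 15: (0.485,18.485) -> (11.092,29.092) [heading=45, draw]
LT 30: heading 45 -> 75
FD 3: (11.092,29.092) -> (11.868,31.99) [heading=75, draw]
FD 18: (11.868,31.99) -> (16.527,49.376) [heading=75, draw]
RT 120: heading 75 -> 315
FD 3: (16.527,49.376) -> (18.648,47.255) [heading=315, draw]
BK 18: (18.648,47.255) -> (5.92,59.983) [heading=315, draw]
FD 11: (5.92,59.983) -> (13.699,52.205) [heading=315, draw]
LT 180: heading 315 -> 135
FD 8: (13.699,52.205) -> (8.042,57.862) [heading=135, draw]
PD: pen down
LT 180: heading 135 -> 315
RT 30: heading 315 -> 285
Final: pos=(8.042,57.862), heading=285, 8 segment(s) drawn
Segments drawn: 8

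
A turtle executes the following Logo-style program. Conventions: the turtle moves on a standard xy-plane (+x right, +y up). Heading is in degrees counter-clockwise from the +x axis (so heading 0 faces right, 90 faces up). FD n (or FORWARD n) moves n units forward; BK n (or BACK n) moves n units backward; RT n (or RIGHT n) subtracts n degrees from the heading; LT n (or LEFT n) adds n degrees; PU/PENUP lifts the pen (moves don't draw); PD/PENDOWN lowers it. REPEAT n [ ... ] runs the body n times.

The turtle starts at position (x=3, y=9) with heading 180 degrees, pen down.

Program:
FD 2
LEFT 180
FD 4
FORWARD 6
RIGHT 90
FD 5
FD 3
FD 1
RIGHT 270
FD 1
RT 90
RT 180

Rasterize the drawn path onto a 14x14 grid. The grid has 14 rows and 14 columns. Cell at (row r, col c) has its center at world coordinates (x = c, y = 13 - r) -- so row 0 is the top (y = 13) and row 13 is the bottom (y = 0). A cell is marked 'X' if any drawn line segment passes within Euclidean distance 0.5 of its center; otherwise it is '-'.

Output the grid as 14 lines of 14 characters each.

Segment 0: (3,9) -> (1,9)
Segment 1: (1,9) -> (5,9)
Segment 2: (5,9) -> (11,9)
Segment 3: (11,9) -> (11,4)
Segment 4: (11,4) -> (11,1)
Segment 5: (11,1) -> (11,-0)
Segment 6: (11,-0) -> (12,-0)

Answer: --------------
--------------
--------------
--------------
-XXXXXXXXXXX--
-----------X--
-----------X--
-----------X--
-----------X--
-----------X--
-----------X--
-----------X--
-----------X--
-----------XX-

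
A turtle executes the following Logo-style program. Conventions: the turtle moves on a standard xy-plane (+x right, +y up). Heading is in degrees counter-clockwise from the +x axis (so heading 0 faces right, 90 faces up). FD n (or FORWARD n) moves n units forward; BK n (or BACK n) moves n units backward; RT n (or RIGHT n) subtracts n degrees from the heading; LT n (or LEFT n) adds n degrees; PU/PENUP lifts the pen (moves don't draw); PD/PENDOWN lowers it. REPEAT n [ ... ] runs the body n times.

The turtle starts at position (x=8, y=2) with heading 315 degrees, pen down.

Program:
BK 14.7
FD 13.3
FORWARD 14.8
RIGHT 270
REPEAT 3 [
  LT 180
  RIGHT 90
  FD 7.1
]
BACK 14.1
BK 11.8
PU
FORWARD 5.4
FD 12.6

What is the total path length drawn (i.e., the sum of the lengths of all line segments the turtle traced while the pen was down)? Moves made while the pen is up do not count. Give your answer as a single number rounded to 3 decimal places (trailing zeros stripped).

Executing turtle program step by step:
Start: pos=(8,2), heading=315, pen down
BK 14.7: (8,2) -> (-2.394,12.394) [heading=315, draw]
FD 13.3: (-2.394,12.394) -> (7.01,2.99) [heading=315, draw]
FD 14.8: (7.01,2.99) -> (17.475,-7.475) [heading=315, draw]
RT 270: heading 315 -> 45
REPEAT 3 [
  -- iteration 1/3 --
  LT 180: heading 45 -> 225
  RT 90: heading 225 -> 135
  FD 7.1: (17.475,-7.475) -> (12.455,-2.455) [heading=135, draw]
  -- iteration 2/3 --
  LT 180: heading 135 -> 315
  RT 90: heading 315 -> 225
  FD 7.1: (12.455,-2.455) -> (7.434,-7.475) [heading=225, draw]
  -- iteration 3/3 --
  LT 180: heading 225 -> 45
  RT 90: heading 45 -> 315
  FD 7.1: (7.434,-7.475) -> (12.455,-12.496) [heading=315, draw]
]
BK 14.1: (12.455,-12.496) -> (2.485,-2.525) [heading=315, draw]
BK 11.8: (2.485,-2.525) -> (-5.859,5.818) [heading=315, draw]
PU: pen up
FD 5.4: (-5.859,5.818) -> (-2.041,2) [heading=315, move]
FD 12.6: (-2.041,2) -> (6.869,-6.91) [heading=315, move]
Final: pos=(6.869,-6.91), heading=315, 8 segment(s) drawn

Segment lengths:
  seg 1: (8,2) -> (-2.394,12.394), length = 14.7
  seg 2: (-2.394,12.394) -> (7.01,2.99), length = 13.3
  seg 3: (7.01,2.99) -> (17.475,-7.475), length = 14.8
  seg 4: (17.475,-7.475) -> (12.455,-2.455), length = 7.1
  seg 5: (12.455,-2.455) -> (7.434,-7.475), length = 7.1
  seg 6: (7.434,-7.475) -> (12.455,-12.496), length = 7.1
  seg 7: (12.455,-12.496) -> (2.485,-2.525), length = 14.1
  seg 8: (2.485,-2.525) -> (-5.859,5.818), length = 11.8
Total = 90

Answer: 90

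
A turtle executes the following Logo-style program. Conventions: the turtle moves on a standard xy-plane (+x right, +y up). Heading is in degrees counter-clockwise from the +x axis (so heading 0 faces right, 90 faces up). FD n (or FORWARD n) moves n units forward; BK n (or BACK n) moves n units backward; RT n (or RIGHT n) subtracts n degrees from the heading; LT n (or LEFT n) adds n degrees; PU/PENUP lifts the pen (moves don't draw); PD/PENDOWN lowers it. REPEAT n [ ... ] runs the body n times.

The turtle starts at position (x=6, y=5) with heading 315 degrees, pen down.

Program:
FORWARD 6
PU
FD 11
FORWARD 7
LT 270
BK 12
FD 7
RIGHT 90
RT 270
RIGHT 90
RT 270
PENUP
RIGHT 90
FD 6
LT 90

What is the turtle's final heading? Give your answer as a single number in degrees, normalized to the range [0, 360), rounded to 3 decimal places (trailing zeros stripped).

Answer: 225

Derivation:
Executing turtle program step by step:
Start: pos=(6,5), heading=315, pen down
FD 6: (6,5) -> (10.243,0.757) [heading=315, draw]
PU: pen up
FD 11: (10.243,0.757) -> (18.021,-7.021) [heading=315, move]
FD 7: (18.021,-7.021) -> (22.971,-11.971) [heading=315, move]
LT 270: heading 315 -> 225
BK 12: (22.971,-11.971) -> (31.456,-3.485) [heading=225, move]
FD 7: (31.456,-3.485) -> (26.506,-8.435) [heading=225, move]
RT 90: heading 225 -> 135
RT 270: heading 135 -> 225
RT 90: heading 225 -> 135
RT 270: heading 135 -> 225
PU: pen up
RT 90: heading 225 -> 135
FD 6: (26.506,-8.435) -> (22.263,-4.192) [heading=135, move]
LT 90: heading 135 -> 225
Final: pos=(22.263,-4.192), heading=225, 1 segment(s) drawn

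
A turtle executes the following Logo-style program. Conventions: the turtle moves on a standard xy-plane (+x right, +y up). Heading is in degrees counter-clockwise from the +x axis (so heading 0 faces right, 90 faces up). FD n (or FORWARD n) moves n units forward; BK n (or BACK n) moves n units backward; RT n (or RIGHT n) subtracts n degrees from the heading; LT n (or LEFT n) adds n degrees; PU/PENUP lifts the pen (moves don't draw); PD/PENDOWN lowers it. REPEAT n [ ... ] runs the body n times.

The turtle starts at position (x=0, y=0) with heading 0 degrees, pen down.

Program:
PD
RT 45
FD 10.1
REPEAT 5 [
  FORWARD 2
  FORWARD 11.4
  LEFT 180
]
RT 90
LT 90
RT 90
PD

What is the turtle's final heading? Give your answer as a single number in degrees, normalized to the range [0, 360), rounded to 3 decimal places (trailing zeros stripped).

Answer: 45

Derivation:
Executing turtle program step by step:
Start: pos=(0,0), heading=0, pen down
PD: pen down
RT 45: heading 0 -> 315
FD 10.1: (0,0) -> (7.142,-7.142) [heading=315, draw]
REPEAT 5 [
  -- iteration 1/5 --
  FD 2: (7.142,-7.142) -> (8.556,-8.556) [heading=315, draw]
  FD 11.4: (8.556,-8.556) -> (16.617,-16.617) [heading=315, draw]
  LT 180: heading 315 -> 135
  -- iteration 2/5 --
  FD 2: (16.617,-16.617) -> (15.203,-15.203) [heading=135, draw]
  FD 11.4: (15.203,-15.203) -> (7.142,-7.142) [heading=135, draw]
  LT 180: heading 135 -> 315
  -- iteration 3/5 --
  FD 2: (7.142,-7.142) -> (8.556,-8.556) [heading=315, draw]
  FD 11.4: (8.556,-8.556) -> (16.617,-16.617) [heading=315, draw]
  LT 180: heading 315 -> 135
  -- iteration 4/5 --
  FD 2: (16.617,-16.617) -> (15.203,-15.203) [heading=135, draw]
  FD 11.4: (15.203,-15.203) -> (7.142,-7.142) [heading=135, draw]
  LT 180: heading 135 -> 315
  -- iteration 5/5 --
  FD 2: (7.142,-7.142) -> (8.556,-8.556) [heading=315, draw]
  FD 11.4: (8.556,-8.556) -> (16.617,-16.617) [heading=315, draw]
  LT 180: heading 315 -> 135
]
RT 90: heading 135 -> 45
LT 90: heading 45 -> 135
RT 90: heading 135 -> 45
PD: pen down
Final: pos=(16.617,-16.617), heading=45, 11 segment(s) drawn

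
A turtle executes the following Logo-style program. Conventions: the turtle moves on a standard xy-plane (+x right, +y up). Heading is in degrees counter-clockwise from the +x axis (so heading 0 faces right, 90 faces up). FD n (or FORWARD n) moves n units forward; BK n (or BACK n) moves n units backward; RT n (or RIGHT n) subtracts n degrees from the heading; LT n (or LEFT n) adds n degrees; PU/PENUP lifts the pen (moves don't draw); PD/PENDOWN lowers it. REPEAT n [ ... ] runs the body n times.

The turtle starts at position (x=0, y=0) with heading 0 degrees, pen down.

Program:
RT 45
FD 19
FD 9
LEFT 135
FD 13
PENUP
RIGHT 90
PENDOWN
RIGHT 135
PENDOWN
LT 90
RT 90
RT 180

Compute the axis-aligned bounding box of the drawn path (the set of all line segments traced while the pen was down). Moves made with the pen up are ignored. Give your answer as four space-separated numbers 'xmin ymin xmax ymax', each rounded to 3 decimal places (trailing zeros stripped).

Executing turtle program step by step:
Start: pos=(0,0), heading=0, pen down
RT 45: heading 0 -> 315
FD 19: (0,0) -> (13.435,-13.435) [heading=315, draw]
FD 9: (13.435,-13.435) -> (19.799,-19.799) [heading=315, draw]
LT 135: heading 315 -> 90
FD 13: (19.799,-19.799) -> (19.799,-6.799) [heading=90, draw]
PU: pen up
RT 90: heading 90 -> 0
PD: pen down
RT 135: heading 0 -> 225
PD: pen down
LT 90: heading 225 -> 315
RT 90: heading 315 -> 225
RT 180: heading 225 -> 45
Final: pos=(19.799,-6.799), heading=45, 3 segment(s) drawn

Segment endpoints: x in {0, 13.435, 19.799}, y in {-19.799, -13.435, -6.799, 0}
xmin=0, ymin=-19.799, xmax=19.799, ymax=0

Answer: 0 -19.799 19.799 0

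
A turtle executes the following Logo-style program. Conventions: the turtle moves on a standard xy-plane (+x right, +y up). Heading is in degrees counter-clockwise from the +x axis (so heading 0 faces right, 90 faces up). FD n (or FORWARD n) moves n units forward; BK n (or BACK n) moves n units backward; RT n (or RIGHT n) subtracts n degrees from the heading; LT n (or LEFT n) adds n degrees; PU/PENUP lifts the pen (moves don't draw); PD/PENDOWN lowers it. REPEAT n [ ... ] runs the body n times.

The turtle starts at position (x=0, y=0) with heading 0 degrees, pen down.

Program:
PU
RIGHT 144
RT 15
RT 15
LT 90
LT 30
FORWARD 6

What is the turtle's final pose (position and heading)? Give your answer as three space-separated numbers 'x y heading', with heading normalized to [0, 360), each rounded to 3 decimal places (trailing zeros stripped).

Answer: 3.527 -4.854 306

Derivation:
Executing turtle program step by step:
Start: pos=(0,0), heading=0, pen down
PU: pen up
RT 144: heading 0 -> 216
RT 15: heading 216 -> 201
RT 15: heading 201 -> 186
LT 90: heading 186 -> 276
LT 30: heading 276 -> 306
FD 6: (0,0) -> (3.527,-4.854) [heading=306, move]
Final: pos=(3.527,-4.854), heading=306, 0 segment(s) drawn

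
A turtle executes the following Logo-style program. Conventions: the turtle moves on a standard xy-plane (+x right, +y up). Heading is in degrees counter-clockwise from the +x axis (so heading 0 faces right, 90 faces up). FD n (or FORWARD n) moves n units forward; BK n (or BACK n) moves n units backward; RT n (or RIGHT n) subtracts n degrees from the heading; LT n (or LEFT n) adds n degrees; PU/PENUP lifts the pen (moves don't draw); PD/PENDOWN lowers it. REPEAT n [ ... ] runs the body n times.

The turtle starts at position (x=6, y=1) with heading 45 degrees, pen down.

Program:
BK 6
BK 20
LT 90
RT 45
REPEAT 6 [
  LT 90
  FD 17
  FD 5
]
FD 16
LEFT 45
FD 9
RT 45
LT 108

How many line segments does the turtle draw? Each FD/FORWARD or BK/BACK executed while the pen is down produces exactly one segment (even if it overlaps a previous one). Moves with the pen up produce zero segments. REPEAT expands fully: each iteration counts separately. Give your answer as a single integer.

Executing turtle program step by step:
Start: pos=(6,1), heading=45, pen down
BK 6: (6,1) -> (1.757,-3.243) [heading=45, draw]
BK 20: (1.757,-3.243) -> (-12.385,-17.385) [heading=45, draw]
LT 90: heading 45 -> 135
RT 45: heading 135 -> 90
REPEAT 6 [
  -- iteration 1/6 --
  LT 90: heading 90 -> 180
  FD 17: (-12.385,-17.385) -> (-29.385,-17.385) [heading=180, draw]
  FD 5: (-29.385,-17.385) -> (-34.385,-17.385) [heading=180, draw]
  -- iteration 2/6 --
  LT 90: heading 180 -> 270
  FD 17: (-34.385,-17.385) -> (-34.385,-34.385) [heading=270, draw]
  FD 5: (-34.385,-34.385) -> (-34.385,-39.385) [heading=270, draw]
  -- iteration 3/6 --
  LT 90: heading 270 -> 0
  FD 17: (-34.385,-39.385) -> (-17.385,-39.385) [heading=0, draw]
  FD 5: (-17.385,-39.385) -> (-12.385,-39.385) [heading=0, draw]
  -- iteration 4/6 --
  LT 90: heading 0 -> 90
  FD 17: (-12.385,-39.385) -> (-12.385,-22.385) [heading=90, draw]
  FD 5: (-12.385,-22.385) -> (-12.385,-17.385) [heading=90, draw]
  -- iteration 5/6 --
  LT 90: heading 90 -> 180
  FD 17: (-12.385,-17.385) -> (-29.385,-17.385) [heading=180, draw]
  FD 5: (-29.385,-17.385) -> (-34.385,-17.385) [heading=180, draw]
  -- iteration 6/6 --
  LT 90: heading 180 -> 270
  FD 17: (-34.385,-17.385) -> (-34.385,-34.385) [heading=270, draw]
  FD 5: (-34.385,-34.385) -> (-34.385,-39.385) [heading=270, draw]
]
FD 16: (-34.385,-39.385) -> (-34.385,-55.385) [heading=270, draw]
LT 45: heading 270 -> 315
FD 9: (-34.385,-55.385) -> (-28.021,-61.749) [heading=315, draw]
RT 45: heading 315 -> 270
LT 108: heading 270 -> 18
Final: pos=(-28.021,-61.749), heading=18, 16 segment(s) drawn
Segments drawn: 16

Answer: 16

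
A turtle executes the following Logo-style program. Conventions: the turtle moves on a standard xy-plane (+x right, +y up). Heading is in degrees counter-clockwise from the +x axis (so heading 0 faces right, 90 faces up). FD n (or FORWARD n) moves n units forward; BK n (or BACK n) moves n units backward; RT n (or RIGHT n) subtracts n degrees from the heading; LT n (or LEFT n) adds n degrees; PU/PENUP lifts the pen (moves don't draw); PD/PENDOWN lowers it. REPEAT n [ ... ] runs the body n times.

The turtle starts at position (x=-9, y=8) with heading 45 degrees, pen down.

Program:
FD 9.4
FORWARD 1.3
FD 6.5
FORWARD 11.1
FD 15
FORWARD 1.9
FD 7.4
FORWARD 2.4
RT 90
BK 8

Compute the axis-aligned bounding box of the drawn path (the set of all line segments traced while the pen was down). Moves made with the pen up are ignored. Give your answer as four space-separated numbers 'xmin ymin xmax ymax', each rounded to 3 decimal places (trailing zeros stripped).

Answer: -9 8 29.891 52.548

Derivation:
Executing turtle program step by step:
Start: pos=(-9,8), heading=45, pen down
FD 9.4: (-9,8) -> (-2.353,14.647) [heading=45, draw]
FD 1.3: (-2.353,14.647) -> (-1.434,15.566) [heading=45, draw]
FD 6.5: (-1.434,15.566) -> (3.162,20.162) [heading=45, draw]
FD 11.1: (3.162,20.162) -> (11.011,28.011) [heading=45, draw]
FD 15: (11.011,28.011) -> (21.618,38.618) [heading=45, draw]
FD 1.9: (21.618,38.618) -> (22.961,39.961) [heading=45, draw]
FD 7.4: (22.961,39.961) -> (28.194,45.194) [heading=45, draw]
FD 2.4: (28.194,45.194) -> (29.891,46.891) [heading=45, draw]
RT 90: heading 45 -> 315
BK 8: (29.891,46.891) -> (24.234,52.548) [heading=315, draw]
Final: pos=(24.234,52.548), heading=315, 9 segment(s) drawn

Segment endpoints: x in {-9, -2.353, -1.434, 3.162, 11.011, 21.618, 22.961, 24.234, 28.194, 29.891}, y in {8, 14.647, 15.566, 20.162, 28.011, 38.618, 39.961, 45.194, 46.891, 52.548}
xmin=-9, ymin=8, xmax=29.891, ymax=52.548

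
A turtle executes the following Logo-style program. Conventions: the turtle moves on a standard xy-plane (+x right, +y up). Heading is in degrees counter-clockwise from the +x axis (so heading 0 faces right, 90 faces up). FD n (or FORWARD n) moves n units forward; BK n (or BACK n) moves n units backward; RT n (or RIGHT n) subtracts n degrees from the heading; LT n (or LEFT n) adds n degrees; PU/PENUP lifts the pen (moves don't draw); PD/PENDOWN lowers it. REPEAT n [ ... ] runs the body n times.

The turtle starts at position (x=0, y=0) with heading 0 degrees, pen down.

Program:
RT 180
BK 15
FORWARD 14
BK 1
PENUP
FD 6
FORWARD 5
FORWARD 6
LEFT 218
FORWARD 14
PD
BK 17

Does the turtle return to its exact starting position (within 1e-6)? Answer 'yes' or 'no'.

Answer: no

Derivation:
Executing turtle program step by step:
Start: pos=(0,0), heading=0, pen down
RT 180: heading 0 -> 180
BK 15: (0,0) -> (15,0) [heading=180, draw]
FD 14: (15,0) -> (1,0) [heading=180, draw]
BK 1: (1,0) -> (2,0) [heading=180, draw]
PU: pen up
FD 6: (2,0) -> (-4,0) [heading=180, move]
FD 5: (-4,0) -> (-9,0) [heading=180, move]
FD 6: (-9,0) -> (-15,0) [heading=180, move]
LT 218: heading 180 -> 38
FD 14: (-15,0) -> (-3.968,8.619) [heading=38, move]
PD: pen down
BK 17: (-3.968,8.619) -> (-17.364,-1.847) [heading=38, draw]
Final: pos=(-17.364,-1.847), heading=38, 4 segment(s) drawn

Start position: (0, 0)
Final position: (-17.364, -1.847)
Distance = 17.462; >= 1e-6 -> NOT closed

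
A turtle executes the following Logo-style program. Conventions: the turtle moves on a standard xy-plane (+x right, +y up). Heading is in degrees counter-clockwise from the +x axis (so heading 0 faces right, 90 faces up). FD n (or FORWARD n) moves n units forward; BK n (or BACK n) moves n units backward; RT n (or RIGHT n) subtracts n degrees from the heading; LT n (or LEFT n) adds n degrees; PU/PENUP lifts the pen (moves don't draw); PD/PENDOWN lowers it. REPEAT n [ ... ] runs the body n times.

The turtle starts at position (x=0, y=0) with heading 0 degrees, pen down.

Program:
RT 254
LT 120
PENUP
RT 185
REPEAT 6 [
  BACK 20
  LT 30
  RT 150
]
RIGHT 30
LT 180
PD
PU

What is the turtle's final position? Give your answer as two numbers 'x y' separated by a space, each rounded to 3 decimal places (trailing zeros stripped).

Executing turtle program step by step:
Start: pos=(0,0), heading=0, pen down
RT 254: heading 0 -> 106
LT 120: heading 106 -> 226
PU: pen up
RT 185: heading 226 -> 41
REPEAT 6 [
  -- iteration 1/6 --
  BK 20: (0,0) -> (-15.094,-13.121) [heading=41, move]
  LT 30: heading 41 -> 71
  RT 150: heading 71 -> 281
  -- iteration 2/6 --
  BK 20: (-15.094,-13.121) -> (-18.91,6.511) [heading=281, move]
  LT 30: heading 281 -> 311
  RT 150: heading 311 -> 161
  -- iteration 3/6 --
  BK 20: (-18.91,6.511) -> (0,0) [heading=161, move]
  LT 30: heading 161 -> 191
  RT 150: heading 191 -> 41
  -- iteration 4/6 --
  BK 20: (0,0) -> (-15.094,-13.121) [heading=41, move]
  LT 30: heading 41 -> 71
  RT 150: heading 71 -> 281
  -- iteration 5/6 --
  BK 20: (-15.094,-13.121) -> (-18.91,6.511) [heading=281, move]
  LT 30: heading 281 -> 311
  RT 150: heading 311 -> 161
  -- iteration 6/6 --
  BK 20: (-18.91,6.511) -> (0,0) [heading=161, move]
  LT 30: heading 161 -> 191
  RT 150: heading 191 -> 41
]
RT 30: heading 41 -> 11
LT 180: heading 11 -> 191
PD: pen down
PU: pen up
Final: pos=(0,0), heading=191, 0 segment(s) drawn

Answer: 0 0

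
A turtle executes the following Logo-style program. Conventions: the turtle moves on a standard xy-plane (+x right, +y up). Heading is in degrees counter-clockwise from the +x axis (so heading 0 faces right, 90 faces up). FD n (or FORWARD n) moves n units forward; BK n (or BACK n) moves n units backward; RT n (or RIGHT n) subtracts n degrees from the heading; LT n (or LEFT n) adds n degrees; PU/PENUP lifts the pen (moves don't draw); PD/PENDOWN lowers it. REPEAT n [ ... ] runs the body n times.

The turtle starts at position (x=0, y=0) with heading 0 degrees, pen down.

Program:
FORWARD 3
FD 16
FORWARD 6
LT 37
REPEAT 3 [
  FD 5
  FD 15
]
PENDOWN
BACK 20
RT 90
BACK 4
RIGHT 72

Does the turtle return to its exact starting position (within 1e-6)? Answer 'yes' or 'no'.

Answer: no

Derivation:
Executing turtle program step by step:
Start: pos=(0,0), heading=0, pen down
FD 3: (0,0) -> (3,0) [heading=0, draw]
FD 16: (3,0) -> (19,0) [heading=0, draw]
FD 6: (19,0) -> (25,0) [heading=0, draw]
LT 37: heading 0 -> 37
REPEAT 3 [
  -- iteration 1/3 --
  FD 5: (25,0) -> (28.993,3.009) [heading=37, draw]
  FD 15: (28.993,3.009) -> (40.973,12.036) [heading=37, draw]
  -- iteration 2/3 --
  FD 5: (40.973,12.036) -> (44.966,15.045) [heading=37, draw]
  FD 15: (44.966,15.045) -> (56.945,24.073) [heading=37, draw]
  -- iteration 3/3 --
  FD 5: (56.945,24.073) -> (60.939,27.082) [heading=37, draw]
  FD 15: (60.939,27.082) -> (72.918,36.109) [heading=37, draw]
]
PD: pen down
BK 20: (72.918,36.109) -> (56.945,24.073) [heading=37, draw]
RT 90: heading 37 -> 307
BK 4: (56.945,24.073) -> (54.538,27.267) [heading=307, draw]
RT 72: heading 307 -> 235
Final: pos=(54.538,27.267), heading=235, 11 segment(s) drawn

Start position: (0, 0)
Final position: (54.538, 27.267)
Distance = 60.975; >= 1e-6 -> NOT closed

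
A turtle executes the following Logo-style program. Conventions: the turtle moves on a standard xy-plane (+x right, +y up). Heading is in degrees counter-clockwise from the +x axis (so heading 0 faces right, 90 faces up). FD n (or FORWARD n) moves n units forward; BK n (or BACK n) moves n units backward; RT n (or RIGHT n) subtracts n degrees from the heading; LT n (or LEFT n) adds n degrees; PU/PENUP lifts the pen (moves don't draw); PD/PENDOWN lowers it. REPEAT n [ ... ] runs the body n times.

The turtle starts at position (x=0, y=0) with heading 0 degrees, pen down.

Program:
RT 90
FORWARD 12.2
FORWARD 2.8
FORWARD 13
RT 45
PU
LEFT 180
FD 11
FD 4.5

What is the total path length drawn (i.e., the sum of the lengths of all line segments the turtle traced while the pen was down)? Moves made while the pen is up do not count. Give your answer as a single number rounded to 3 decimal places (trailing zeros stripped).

Executing turtle program step by step:
Start: pos=(0,0), heading=0, pen down
RT 90: heading 0 -> 270
FD 12.2: (0,0) -> (0,-12.2) [heading=270, draw]
FD 2.8: (0,-12.2) -> (0,-15) [heading=270, draw]
FD 13: (0,-15) -> (0,-28) [heading=270, draw]
RT 45: heading 270 -> 225
PU: pen up
LT 180: heading 225 -> 45
FD 11: (0,-28) -> (7.778,-20.222) [heading=45, move]
FD 4.5: (7.778,-20.222) -> (10.96,-17.04) [heading=45, move]
Final: pos=(10.96,-17.04), heading=45, 3 segment(s) drawn

Segment lengths:
  seg 1: (0,0) -> (0,-12.2), length = 12.2
  seg 2: (0,-12.2) -> (0,-15), length = 2.8
  seg 3: (0,-15) -> (0,-28), length = 13
Total = 28

Answer: 28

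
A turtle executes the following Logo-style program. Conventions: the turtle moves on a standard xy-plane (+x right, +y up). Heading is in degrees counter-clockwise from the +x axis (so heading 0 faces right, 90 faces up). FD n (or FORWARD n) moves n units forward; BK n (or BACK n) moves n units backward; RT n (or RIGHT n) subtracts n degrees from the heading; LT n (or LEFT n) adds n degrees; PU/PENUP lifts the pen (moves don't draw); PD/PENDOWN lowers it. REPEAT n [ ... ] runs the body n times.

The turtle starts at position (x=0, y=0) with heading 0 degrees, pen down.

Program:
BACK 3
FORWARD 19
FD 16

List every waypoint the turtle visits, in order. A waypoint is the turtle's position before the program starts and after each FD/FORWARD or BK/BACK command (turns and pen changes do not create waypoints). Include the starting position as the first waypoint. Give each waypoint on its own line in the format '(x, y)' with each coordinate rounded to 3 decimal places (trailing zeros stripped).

Answer: (0, 0)
(-3, 0)
(16, 0)
(32, 0)

Derivation:
Executing turtle program step by step:
Start: pos=(0,0), heading=0, pen down
BK 3: (0,0) -> (-3,0) [heading=0, draw]
FD 19: (-3,0) -> (16,0) [heading=0, draw]
FD 16: (16,0) -> (32,0) [heading=0, draw]
Final: pos=(32,0), heading=0, 3 segment(s) drawn
Waypoints (4 total):
(0, 0)
(-3, 0)
(16, 0)
(32, 0)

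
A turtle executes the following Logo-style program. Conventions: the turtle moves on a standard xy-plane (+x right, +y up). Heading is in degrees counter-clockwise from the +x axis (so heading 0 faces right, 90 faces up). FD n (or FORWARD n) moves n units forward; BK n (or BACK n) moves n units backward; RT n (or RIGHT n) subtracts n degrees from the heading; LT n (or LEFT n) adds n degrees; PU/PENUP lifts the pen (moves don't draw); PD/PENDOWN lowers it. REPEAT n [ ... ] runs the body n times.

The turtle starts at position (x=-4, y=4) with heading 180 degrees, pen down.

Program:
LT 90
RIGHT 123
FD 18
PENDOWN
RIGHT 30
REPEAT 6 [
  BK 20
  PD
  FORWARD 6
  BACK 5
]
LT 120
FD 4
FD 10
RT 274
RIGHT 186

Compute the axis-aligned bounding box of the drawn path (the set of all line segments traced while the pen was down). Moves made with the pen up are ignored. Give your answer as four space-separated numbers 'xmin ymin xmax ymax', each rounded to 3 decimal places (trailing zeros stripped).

Executing turtle program step by step:
Start: pos=(-4,4), heading=180, pen down
LT 90: heading 180 -> 270
RT 123: heading 270 -> 147
FD 18: (-4,4) -> (-19.096,13.804) [heading=147, draw]
PD: pen down
RT 30: heading 147 -> 117
REPEAT 6 [
  -- iteration 1/6 --
  BK 20: (-19.096,13.804) -> (-10.016,-4.017) [heading=117, draw]
  PD: pen down
  FD 6: (-10.016,-4.017) -> (-12.74,1.329) [heading=117, draw]
  BK 5: (-12.74,1.329) -> (-10.47,-3.126) [heading=117, draw]
  -- iteration 2/6 --
  BK 20: (-10.47,-3.126) -> (-1.39,-20.946) [heading=117, draw]
  PD: pen down
  FD 6: (-1.39,-20.946) -> (-4.114,-15.6) [heading=117, draw]
  BK 5: (-4.114,-15.6) -> (-1.844,-20.055) [heading=117, draw]
  -- iteration 3/6 --
  BK 20: (-1.844,-20.055) -> (7.235,-37.875) [heading=117, draw]
  PD: pen down
  FD 6: (7.235,-37.875) -> (4.511,-32.529) [heading=117, draw]
  BK 5: (4.511,-32.529) -> (6.781,-36.984) [heading=117, draw]
  -- iteration 4/6 --
  BK 20: (6.781,-36.984) -> (15.861,-54.804) [heading=117, draw]
  PD: pen down
  FD 6: (15.861,-54.804) -> (13.137,-49.458) [heading=117, draw]
  BK 5: (13.137,-49.458) -> (15.407,-53.913) [heading=117, draw]
  -- iteration 5/6 --
  BK 20: (15.407,-53.913) -> (24.487,-71.733) [heading=117, draw]
  PD: pen down
  FD 6: (24.487,-71.733) -> (21.763,-66.387) [heading=117, draw]
  BK 5: (21.763,-66.387) -> (24.033,-70.842) [heading=117, draw]
  -- iteration 6/6 --
  BK 20: (24.033,-70.842) -> (33.113,-88.662) [heading=117, draw]
  PD: pen down
  FD 6: (33.113,-88.662) -> (30.389,-83.316) [heading=117, draw]
  BK 5: (30.389,-83.316) -> (32.659,-87.771) [heading=117, draw]
]
LT 120: heading 117 -> 237
FD 4: (32.659,-87.771) -> (30.48,-91.126) [heading=237, draw]
FD 10: (30.48,-91.126) -> (25.034,-99.513) [heading=237, draw]
RT 274: heading 237 -> 323
RT 186: heading 323 -> 137
Final: pos=(25.034,-99.513), heading=137, 21 segment(s) drawn

Segment endpoints: x in {-19.096, -12.74, -10.47, -10.016, -4.114, -4, -1.844, -1.39, 4.511, 6.781, 7.235, 13.137, 15.407, 15.861, 21.763, 24.033, 24.487, 25.034, 30.389, 30.48, 32.659, 33.113}, y in {-99.513, -91.126, -88.662, -87.771, -83.316, -71.733, -70.842, -66.387, -54.804, -53.913, -49.458, -37.875, -36.984, -32.529, -20.946, -20.055, -15.6, -4.017, -3.126, 1.329, 4, 13.804}
xmin=-19.096, ymin=-99.513, xmax=33.113, ymax=13.804

Answer: -19.096 -99.513 33.113 13.804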